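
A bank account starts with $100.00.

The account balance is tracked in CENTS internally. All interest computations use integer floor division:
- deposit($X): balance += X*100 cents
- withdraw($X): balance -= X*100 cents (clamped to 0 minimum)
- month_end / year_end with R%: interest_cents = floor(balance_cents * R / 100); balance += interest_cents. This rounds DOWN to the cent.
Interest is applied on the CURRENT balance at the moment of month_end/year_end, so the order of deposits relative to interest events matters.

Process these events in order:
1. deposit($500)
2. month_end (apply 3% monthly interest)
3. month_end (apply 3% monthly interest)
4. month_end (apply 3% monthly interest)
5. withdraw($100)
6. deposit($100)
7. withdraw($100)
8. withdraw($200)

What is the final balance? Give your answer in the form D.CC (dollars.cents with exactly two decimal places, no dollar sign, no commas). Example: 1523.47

Answer: 355.63

Derivation:
After 1 (deposit($500)): balance=$600.00 total_interest=$0.00
After 2 (month_end (apply 3% monthly interest)): balance=$618.00 total_interest=$18.00
After 3 (month_end (apply 3% monthly interest)): balance=$636.54 total_interest=$36.54
After 4 (month_end (apply 3% monthly interest)): balance=$655.63 total_interest=$55.63
After 5 (withdraw($100)): balance=$555.63 total_interest=$55.63
After 6 (deposit($100)): balance=$655.63 total_interest=$55.63
After 7 (withdraw($100)): balance=$555.63 total_interest=$55.63
After 8 (withdraw($200)): balance=$355.63 total_interest=$55.63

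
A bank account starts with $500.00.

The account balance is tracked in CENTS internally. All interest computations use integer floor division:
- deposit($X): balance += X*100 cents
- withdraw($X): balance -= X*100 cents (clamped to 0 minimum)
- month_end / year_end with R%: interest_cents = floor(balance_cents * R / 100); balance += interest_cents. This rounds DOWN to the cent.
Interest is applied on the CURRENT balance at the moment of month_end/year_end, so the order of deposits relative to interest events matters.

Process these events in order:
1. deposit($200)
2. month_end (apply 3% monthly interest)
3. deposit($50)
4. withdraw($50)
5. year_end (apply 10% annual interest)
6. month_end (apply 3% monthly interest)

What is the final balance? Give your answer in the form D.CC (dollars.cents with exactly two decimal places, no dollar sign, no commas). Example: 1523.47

After 1 (deposit($200)): balance=$700.00 total_interest=$0.00
After 2 (month_end (apply 3% monthly interest)): balance=$721.00 total_interest=$21.00
After 3 (deposit($50)): balance=$771.00 total_interest=$21.00
After 4 (withdraw($50)): balance=$721.00 total_interest=$21.00
After 5 (year_end (apply 10% annual interest)): balance=$793.10 total_interest=$93.10
After 6 (month_end (apply 3% monthly interest)): balance=$816.89 total_interest=$116.89

Answer: 816.89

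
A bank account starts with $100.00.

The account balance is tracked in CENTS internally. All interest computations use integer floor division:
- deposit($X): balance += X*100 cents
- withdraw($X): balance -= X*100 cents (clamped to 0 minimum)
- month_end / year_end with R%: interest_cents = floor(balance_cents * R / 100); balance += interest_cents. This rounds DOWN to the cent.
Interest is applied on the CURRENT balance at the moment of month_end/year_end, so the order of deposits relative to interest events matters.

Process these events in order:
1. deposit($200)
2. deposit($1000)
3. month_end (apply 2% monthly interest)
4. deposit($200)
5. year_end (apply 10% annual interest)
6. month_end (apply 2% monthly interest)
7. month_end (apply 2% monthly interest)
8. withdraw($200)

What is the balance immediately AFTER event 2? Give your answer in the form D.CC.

After 1 (deposit($200)): balance=$300.00 total_interest=$0.00
After 2 (deposit($1000)): balance=$1300.00 total_interest=$0.00

Answer: 1300.00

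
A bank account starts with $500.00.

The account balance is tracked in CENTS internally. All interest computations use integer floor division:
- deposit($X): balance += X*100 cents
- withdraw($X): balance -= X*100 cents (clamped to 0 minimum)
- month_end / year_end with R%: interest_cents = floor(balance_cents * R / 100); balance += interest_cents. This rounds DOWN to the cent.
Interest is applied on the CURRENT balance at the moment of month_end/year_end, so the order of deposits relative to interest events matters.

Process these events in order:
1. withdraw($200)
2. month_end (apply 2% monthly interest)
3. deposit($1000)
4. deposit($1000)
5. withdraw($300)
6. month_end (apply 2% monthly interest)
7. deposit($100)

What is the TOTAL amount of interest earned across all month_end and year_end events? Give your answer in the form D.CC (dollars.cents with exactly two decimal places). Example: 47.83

After 1 (withdraw($200)): balance=$300.00 total_interest=$0.00
After 2 (month_end (apply 2% monthly interest)): balance=$306.00 total_interest=$6.00
After 3 (deposit($1000)): balance=$1306.00 total_interest=$6.00
After 4 (deposit($1000)): balance=$2306.00 total_interest=$6.00
After 5 (withdraw($300)): balance=$2006.00 total_interest=$6.00
After 6 (month_end (apply 2% monthly interest)): balance=$2046.12 total_interest=$46.12
After 7 (deposit($100)): balance=$2146.12 total_interest=$46.12

Answer: 46.12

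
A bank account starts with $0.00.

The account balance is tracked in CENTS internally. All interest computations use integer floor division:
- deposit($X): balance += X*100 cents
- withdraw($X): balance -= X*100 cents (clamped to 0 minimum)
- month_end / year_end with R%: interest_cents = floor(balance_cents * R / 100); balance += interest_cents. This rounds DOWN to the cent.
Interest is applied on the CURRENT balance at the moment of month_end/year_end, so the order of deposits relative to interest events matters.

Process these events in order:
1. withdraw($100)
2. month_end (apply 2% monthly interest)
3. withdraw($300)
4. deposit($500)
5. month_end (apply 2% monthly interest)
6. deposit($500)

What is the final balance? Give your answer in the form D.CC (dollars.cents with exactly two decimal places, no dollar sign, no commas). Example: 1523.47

Answer: 1010.00

Derivation:
After 1 (withdraw($100)): balance=$0.00 total_interest=$0.00
After 2 (month_end (apply 2% monthly interest)): balance=$0.00 total_interest=$0.00
After 3 (withdraw($300)): balance=$0.00 total_interest=$0.00
After 4 (deposit($500)): balance=$500.00 total_interest=$0.00
After 5 (month_end (apply 2% monthly interest)): balance=$510.00 total_interest=$10.00
After 6 (deposit($500)): balance=$1010.00 total_interest=$10.00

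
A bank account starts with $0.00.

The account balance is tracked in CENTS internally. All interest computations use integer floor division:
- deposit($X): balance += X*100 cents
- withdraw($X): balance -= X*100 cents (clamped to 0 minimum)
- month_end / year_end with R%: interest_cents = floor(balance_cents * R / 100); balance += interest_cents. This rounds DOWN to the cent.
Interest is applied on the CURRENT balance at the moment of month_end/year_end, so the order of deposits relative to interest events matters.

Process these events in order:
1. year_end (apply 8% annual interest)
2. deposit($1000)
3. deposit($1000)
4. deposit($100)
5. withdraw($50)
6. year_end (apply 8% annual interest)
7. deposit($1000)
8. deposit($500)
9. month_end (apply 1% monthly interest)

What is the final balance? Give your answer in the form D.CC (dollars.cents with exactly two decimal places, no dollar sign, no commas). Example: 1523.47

After 1 (year_end (apply 8% annual interest)): balance=$0.00 total_interest=$0.00
After 2 (deposit($1000)): balance=$1000.00 total_interest=$0.00
After 3 (deposit($1000)): balance=$2000.00 total_interest=$0.00
After 4 (deposit($100)): balance=$2100.00 total_interest=$0.00
After 5 (withdraw($50)): balance=$2050.00 total_interest=$0.00
After 6 (year_end (apply 8% annual interest)): balance=$2214.00 total_interest=$164.00
After 7 (deposit($1000)): balance=$3214.00 total_interest=$164.00
After 8 (deposit($500)): balance=$3714.00 total_interest=$164.00
After 9 (month_end (apply 1% monthly interest)): balance=$3751.14 total_interest=$201.14

Answer: 3751.14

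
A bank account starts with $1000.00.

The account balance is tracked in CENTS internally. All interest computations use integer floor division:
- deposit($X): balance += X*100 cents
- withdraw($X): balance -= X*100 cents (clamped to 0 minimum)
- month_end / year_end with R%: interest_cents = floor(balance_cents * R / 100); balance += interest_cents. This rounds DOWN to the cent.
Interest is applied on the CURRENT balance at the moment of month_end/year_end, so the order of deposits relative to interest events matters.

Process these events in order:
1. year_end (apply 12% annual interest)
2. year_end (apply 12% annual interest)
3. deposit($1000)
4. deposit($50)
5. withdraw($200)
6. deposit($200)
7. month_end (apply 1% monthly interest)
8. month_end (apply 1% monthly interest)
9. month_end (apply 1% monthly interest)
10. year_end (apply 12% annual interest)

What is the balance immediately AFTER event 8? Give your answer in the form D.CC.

After 1 (year_end (apply 12% annual interest)): balance=$1120.00 total_interest=$120.00
After 2 (year_end (apply 12% annual interest)): balance=$1254.40 total_interest=$254.40
After 3 (deposit($1000)): balance=$2254.40 total_interest=$254.40
After 4 (deposit($50)): balance=$2304.40 total_interest=$254.40
After 5 (withdraw($200)): balance=$2104.40 total_interest=$254.40
After 6 (deposit($200)): balance=$2304.40 total_interest=$254.40
After 7 (month_end (apply 1% monthly interest)): balance=$2327.44 total_interest=$277.44
After 8 (month_end (apply 1% monthly interest)): balance=$2350.71 total_interest=$300.71

Answer: 2350.71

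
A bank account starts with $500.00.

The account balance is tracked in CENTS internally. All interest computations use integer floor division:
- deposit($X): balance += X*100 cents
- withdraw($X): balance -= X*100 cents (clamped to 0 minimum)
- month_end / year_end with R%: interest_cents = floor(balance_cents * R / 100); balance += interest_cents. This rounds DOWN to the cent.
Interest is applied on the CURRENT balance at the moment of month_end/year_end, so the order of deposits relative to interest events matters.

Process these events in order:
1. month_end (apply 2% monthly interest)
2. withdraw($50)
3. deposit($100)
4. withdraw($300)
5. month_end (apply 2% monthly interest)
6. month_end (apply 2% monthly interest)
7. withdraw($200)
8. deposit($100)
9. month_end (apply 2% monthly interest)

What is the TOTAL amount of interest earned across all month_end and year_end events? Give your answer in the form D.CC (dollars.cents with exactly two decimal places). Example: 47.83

After 1 (month_end (apply 2% monthly interest)): balance=$510.00 total_interest=$10.00
After 2 (withdraw($50)): balance=$460.00 total_interest=$10.00
After 3 (deposit($100)): balance=$560.00 total_interest=$10.00
After 4 (withdraw($300)): balance=$260.00 total_interest=$10.00
After 5 (month_end (apply 2% monthly interest)): balance=$265.20 total_interest=$15.20
After 6 (month_end (apply 2% monthly interest)): balance=$270.50 total_interest=$20.50
After 7 (withdraw($200)): balance=$70.50 total_interest=$20.50
After 8 (deposit($100)): balance=$170.50 total_interest=$20.50
After 9 (month_end (apply 2% monthly interest)): balance=$173.91 total_interest=$23.91

Answer: 23.91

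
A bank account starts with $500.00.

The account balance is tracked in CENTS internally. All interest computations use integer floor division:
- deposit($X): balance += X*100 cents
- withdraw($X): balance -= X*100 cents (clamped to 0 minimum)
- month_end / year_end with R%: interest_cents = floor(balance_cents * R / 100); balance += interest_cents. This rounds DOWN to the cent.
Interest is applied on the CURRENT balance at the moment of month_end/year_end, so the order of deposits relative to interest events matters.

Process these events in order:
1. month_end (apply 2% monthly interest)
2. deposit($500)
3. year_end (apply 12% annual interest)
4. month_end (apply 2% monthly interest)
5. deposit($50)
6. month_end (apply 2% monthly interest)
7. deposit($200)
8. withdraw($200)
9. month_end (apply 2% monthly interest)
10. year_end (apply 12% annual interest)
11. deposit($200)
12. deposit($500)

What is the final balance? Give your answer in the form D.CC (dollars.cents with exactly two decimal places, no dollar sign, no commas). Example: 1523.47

After 1 (month_end (apply 2% monthly interest)): balance=$510.00 total_interest=$10.00
After 2 (deposit($500)): balance=$1010.00 total_interest=$10.00
After 3 (year_end (apply 12% annual interest)): balance=$1131.20 total_interest=$131.20
After 4 (month_end (apply 2% monthly interest)): balance=$1153.82 total_interest=$153.82
After 5 (deposit($50)): balance=$1203.82 total_interest=$153.82
After 6 (month_end (apply 2% monthly interest)): balance=$1227.89 total_interest=$177.89
After 7 (deposit($200)): balance=$1427.89 total_interest=$177.89
After 8 (withdraw($200)): balance=$1227.89 total_interest=$177.89
After 9 (month_end (apply 2% monthly interest)): balance=$1252.44 total_interest=$202.44
After 10 (year_end (apply 12% annual interest)): balance=$1402.73 total_interest=$352.73
After 11 (deposit($200)): balance=$1602.73 total_interest=$352.73
After 12 (deposit($500)): balance=$2102.73 total_interest=$352.73

Answer: 2102.73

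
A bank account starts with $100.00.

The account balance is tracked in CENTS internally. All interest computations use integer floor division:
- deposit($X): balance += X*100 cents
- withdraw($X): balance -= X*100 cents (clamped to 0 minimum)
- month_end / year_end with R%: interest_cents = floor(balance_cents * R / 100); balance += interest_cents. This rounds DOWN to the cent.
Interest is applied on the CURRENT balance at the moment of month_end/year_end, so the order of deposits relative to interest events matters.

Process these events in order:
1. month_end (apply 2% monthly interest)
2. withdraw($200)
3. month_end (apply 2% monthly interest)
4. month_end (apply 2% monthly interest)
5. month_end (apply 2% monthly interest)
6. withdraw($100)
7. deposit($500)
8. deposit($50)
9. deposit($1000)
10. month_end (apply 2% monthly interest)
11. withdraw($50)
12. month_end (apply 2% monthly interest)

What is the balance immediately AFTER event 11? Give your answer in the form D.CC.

After 1 (month_end (apply 2% monthly interest)): balance=$102.00 total_interest=$2.00
After 2 (withdraw($200)): balance=$0.00 total_interest=$2.00
After 3 (month_end (apply 2% monthly interest)): balance=$0.00 total_interest=$2.00
After 4 (month_end (apply 2% monthly interest)): balance=$0.00 total_interest=$2.00
After 5 (month_end (apply 2% monthly interest)): balance=$0.00 total_interest=$2.00
After 6 (withdraw($100)): balance=$0.00 total_interest=$2.00
After 7 (deposit($500)): balance=$500.00 total_interest=$2.00
After 8 (deposit($50)): balance=$550.00 total_interest=$2.00
After 9 (deposit($1000)): balance=$1550.00 total_interest=$2.00
After 10 (month_end (apply 2% monthly interest)): balance=$1581.00 total_interest=$33.00
After 11 (withdraw($50)): balance=$1531.00 total_interest=$33.00

Answer: 1531.00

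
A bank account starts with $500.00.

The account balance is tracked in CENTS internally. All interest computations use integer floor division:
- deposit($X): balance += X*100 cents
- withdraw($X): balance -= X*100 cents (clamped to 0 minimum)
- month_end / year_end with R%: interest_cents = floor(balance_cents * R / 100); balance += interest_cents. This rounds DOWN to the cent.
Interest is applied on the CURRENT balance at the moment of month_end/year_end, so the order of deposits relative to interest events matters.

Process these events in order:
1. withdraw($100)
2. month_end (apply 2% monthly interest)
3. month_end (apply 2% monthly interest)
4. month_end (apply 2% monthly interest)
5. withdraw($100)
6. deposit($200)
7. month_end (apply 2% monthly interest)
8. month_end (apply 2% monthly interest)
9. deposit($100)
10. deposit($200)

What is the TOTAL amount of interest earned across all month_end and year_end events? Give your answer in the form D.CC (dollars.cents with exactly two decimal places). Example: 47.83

After 1 (withdraw($100)): balance=$400.00 total_interest=$0.00
After 2 (month_end (apply 2% monthly interest)): balance=$408.00 total_interest=$8.00
After 3 (month_end (apply 2% monthly interest)): balance=$416.16 total_interest=$16.16
After 4 (month_end (apply 2% monthly interest)): balance=$424.48 total_interest=$24.48
After 5 (withdraw($100)): balance=$324.48 total_interest=$24.48
After 6 (deposit($200)): balance=$524.48 total_interest=$24.48
After 7 (month_end (apply 2% monthly interest)): balance=$534.96 total_interest=$34.96
After 8 (month_end (apply 2% monthly interest)): balance=$545.65 total_interest=$45.65
After 9 (deposit($100)): balance=$645.65 total_interest=$45.65
After 10 (deposit($200)): balance=$845.65 total_interest=$45.65

Answer: 45.65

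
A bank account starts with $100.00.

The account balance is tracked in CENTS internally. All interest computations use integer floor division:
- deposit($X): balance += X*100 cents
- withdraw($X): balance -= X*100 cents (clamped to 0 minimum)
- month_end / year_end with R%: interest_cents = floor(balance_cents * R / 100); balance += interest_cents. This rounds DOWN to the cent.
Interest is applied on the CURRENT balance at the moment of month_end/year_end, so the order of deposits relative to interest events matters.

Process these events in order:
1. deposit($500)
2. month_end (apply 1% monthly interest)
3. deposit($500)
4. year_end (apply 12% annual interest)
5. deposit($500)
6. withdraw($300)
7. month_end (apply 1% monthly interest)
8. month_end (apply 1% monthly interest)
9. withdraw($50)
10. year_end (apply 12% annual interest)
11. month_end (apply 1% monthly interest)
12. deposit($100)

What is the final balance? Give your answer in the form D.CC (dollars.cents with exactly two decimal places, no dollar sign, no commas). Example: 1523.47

Answer: 1703.61

Derivation:
After 1 (deposit($500)): balance=$600.00 total_interest=$0.00
After 2 (month_end (apply 1% monthly interest)): balance=$606.00 total_interest=$6.00
After 3 (deposit($500)): balance=$1106.00 total_interest=$6.00
After 4 (year_end (apply 12% annual interest)): balance=$1238.72 total_interest=$138.72
After 5 (deposit($500)): balance=$1738.72 total_interest=$138.72
After 6 (withdraw($300)): balance=$1438.72 total_interest=$138.72
After 7 (month_end (apply 1% monthly interest)): balance=$1453.10 total_interest=$153.10
After 8 (month_end (apply 1% monthly interest)): balance=$1467.63 total_interest=$167.63
After 9 (withdraw($50)): balance=$1417.63 total_interest=$167.63
After 10 (year_end (apply 12% annual interest)): balance=$1587.74 total_interest=$337.74
After 11 (month_end (apply 1% monthly interest)): balance=$1603.61 total_interest=$353.61
After 12 (deposit($100)): balance=$1703.61 total_interest=$353.61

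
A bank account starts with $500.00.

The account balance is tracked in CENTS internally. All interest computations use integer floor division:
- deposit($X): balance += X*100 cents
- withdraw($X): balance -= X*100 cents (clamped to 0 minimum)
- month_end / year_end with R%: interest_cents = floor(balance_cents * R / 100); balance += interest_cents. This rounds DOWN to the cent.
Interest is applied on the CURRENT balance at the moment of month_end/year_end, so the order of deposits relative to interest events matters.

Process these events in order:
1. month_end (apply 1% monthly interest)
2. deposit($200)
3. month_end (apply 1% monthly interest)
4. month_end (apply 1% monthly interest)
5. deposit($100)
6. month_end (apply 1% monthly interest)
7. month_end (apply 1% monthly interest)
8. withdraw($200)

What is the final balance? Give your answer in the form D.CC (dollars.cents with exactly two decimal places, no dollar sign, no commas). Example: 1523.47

Answer: 635.63

Derivation:
After 1 (month_end (apply 1% monthly interest)): balance=$505.00 total_interest=$5.00
After 2 (deposit($200)): balance=$705.00 total_interest=$5.00
After 3 (month_end (apply 1% monthly interest)): balance=$712.05 total_interest=$12.05
After 4 (month_end (apply 1% monthly interest)): balance=$719.17 total_interest=$19.17
After 5 (deposit($100)): balance=$819.17 total_interest=$19.17
After 6 (month_end (apply 1% monthly interest)): balance=$827.36 total_interest=$27.36
After 7 (month_end (apply 1% monthly interest)): balance=$835.63 total_interest=$35.63
After 8 (withdraw($200)): balance=$635.63 total_interest=$35.63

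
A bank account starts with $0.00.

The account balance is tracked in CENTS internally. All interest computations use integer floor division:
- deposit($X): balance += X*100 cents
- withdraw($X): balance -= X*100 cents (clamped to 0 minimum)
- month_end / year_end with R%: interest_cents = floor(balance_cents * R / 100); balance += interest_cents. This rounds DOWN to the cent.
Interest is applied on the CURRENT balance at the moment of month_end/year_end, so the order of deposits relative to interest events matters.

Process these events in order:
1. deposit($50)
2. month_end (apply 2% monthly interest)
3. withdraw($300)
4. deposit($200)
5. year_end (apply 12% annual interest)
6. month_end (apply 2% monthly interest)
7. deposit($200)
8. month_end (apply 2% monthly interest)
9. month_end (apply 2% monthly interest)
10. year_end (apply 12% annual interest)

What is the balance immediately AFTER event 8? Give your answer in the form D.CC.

Answer: 437.04

Derivation:
After 1 (deposit($50)): balance=$50.00 total_interest=$0.00
After 2 (month_end (apply 2% monthly interest)): balance=$51.00 total_interest=$1.00
After 3 (withdraw($300)): balance=$0.00 total_interest=$1.00
After 4 (deposit($200)): balance=$200.00 total_interest=$1.00
After 5 (year_end (apply 12% annual interest)): balance=$224.00 total_interest=$25.00
After 6 (month_end (apply 2% monthly interest)): balance=$228.48 total_interest=$29.48
After 7 (deposit($200)): balance=$428.48 total_interest=$29.48
After 8 (month_end (apply 2% monthly interest)): balance=$437.04 total_interest=$38.04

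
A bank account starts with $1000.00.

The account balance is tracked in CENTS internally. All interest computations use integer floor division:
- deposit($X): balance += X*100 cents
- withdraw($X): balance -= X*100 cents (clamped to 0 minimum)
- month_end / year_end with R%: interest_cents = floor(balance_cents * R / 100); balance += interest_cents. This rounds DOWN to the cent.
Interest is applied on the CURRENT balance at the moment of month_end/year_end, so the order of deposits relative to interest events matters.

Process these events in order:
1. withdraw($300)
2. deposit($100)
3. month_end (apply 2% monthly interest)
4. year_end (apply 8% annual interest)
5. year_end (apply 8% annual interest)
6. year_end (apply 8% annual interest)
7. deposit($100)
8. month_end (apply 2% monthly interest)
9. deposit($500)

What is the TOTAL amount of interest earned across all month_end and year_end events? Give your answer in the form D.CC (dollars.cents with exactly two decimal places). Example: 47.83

Answer: 250.47

Derivation:
After 1 (withdraw($300)): balance=$700.00 total_interest=$0.00
After 2 (deposit($100)): balance=$800.00 total_interest=$0.00
After 3 (month_end (apply 2% monthly interest)): balance=$816.00 total_interest=$16.00
After 4 (year_end (apply 8% annual interest)): balance=$881.28 total_interest=$81.28
After 5 (year_end (apply 8% annual interest)): balance=$951.78 total_interest=$151.78
After 6 (year_end (apply 8% annual interest)): balance=$1027.92 total_interest=$227.92
After 7 (deposit($100)): balance=$1127.92 total_interest=$227.92
After 8 (month_end (apply 2% monthly interest)): balance=$1150.47 total_interest=$250.47
After 9 (deposit($500)): balance=$1650.47 total_interest=$250.47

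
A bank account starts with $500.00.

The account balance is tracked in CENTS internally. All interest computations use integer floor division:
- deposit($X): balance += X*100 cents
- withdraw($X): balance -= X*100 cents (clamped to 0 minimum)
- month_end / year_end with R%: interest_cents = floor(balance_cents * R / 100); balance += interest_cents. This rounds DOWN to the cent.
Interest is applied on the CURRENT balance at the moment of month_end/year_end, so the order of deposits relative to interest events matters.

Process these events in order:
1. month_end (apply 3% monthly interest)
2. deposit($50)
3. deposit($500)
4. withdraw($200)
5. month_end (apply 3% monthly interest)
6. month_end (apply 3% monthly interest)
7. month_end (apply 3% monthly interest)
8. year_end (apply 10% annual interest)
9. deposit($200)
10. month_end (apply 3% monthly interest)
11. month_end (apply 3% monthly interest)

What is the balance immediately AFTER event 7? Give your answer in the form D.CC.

After 1 (month_end (apply 3% monthly interest)): balance=$515.00 total_interest=$15.00
After 2 (deposit($50)): balance=$565.00 total_interest=$15.00
After 3 (deposit($500)): balance=$1065.00 total_interest=$15.00
After 4 (withdraw($200)): balance=$865.00 total_interest=$15.00
After 5 (month_end (apply 3% monthly interest)): balance=$890.95 total_interest=$40.95
After 6 (month_end (apply 3% monthly interest)): balance=$917.67 total_interest=$67.67
After 7 (month_end (apply 3% monthly interest)): balance=$945.20 total_interest=$95.20

Answer: 945.20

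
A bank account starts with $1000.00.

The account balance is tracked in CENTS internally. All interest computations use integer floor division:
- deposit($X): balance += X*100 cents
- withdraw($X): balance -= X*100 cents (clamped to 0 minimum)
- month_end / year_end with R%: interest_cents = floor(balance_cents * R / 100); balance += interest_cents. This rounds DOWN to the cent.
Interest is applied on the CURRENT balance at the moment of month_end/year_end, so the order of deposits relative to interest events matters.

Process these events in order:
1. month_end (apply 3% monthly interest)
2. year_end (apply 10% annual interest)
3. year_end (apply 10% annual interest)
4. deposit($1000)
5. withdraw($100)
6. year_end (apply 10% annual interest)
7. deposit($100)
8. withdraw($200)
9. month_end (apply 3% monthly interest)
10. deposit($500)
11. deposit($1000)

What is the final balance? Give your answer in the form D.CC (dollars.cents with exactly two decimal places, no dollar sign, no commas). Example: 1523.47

Answer: 3828.75

Derivation:
After 1 (month_end (apply 3% monthly interest)): balance=$1030.00 total_interest=$30.00
After 2 (year_end (apply 10% annual interest)): balance=$1133.00 total_interest=$133.00
After 3 (year_end (apply 10% annual interest)): balance=$1246.30 total_interest=$246.30
After 4 (deposit($1000)): balance=$2246.30 total_interest=$246.30
After 5 (withdraw($100)): balance=$2146.30 total_interest=$246.30
After 6 (year_end (apply 10% annual interest)): balance=$2360.93 total_interest=$460.93
After 7 (deposit($100)): balance=$2460.93 total_interest=$460.93
After 8 (withdraw($200)): balance=$2260.93 total_interest=$460.93
After 9 (month_end (apply 3% monthly interest)): balance=$2328.75 total_interest=$528.75
After 10 (deposit($500)): balance=$2828.75 total_interest=$528.75
After 11 (deposit($1000)): balance=$3828.75 total_interest=$528.75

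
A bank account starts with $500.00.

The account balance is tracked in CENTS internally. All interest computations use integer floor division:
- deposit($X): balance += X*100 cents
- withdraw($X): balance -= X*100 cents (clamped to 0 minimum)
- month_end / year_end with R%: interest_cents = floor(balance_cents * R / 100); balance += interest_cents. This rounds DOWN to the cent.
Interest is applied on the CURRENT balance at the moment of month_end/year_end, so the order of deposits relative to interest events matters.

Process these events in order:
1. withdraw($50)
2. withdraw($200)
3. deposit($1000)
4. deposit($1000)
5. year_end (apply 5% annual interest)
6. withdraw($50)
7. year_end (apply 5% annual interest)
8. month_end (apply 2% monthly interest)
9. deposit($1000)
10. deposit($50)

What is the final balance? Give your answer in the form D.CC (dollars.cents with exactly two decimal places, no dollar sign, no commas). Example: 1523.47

After 1 (withdraw($50)): balance=$450.00 total_interest=$0.00
After 2 (withdraw($200)): balance=$250.00 total_interest=$0.00
After 3 (deposit($1000)): balance=$1250.00 total_interest=$0.00
After 4 (deposit($1000)): balance=$2250.00 total_interest=$0.00
After 5 (year_end (apply 5% annual interest)): balance=$2362.50 total_interest=$112.50
After 6 (withdraw($50)): balance=$2312.50 total_interest=$112.50
After 7 (year_end (apply 5% annual interest)): balance=$2428.12 total_interest=$228.12
After 8 (month_end (apply 2% monthly interest)): balance=$2476.68 total_interest=$276.68
After 9 (deposit($1000)): balance=$3476.68 total_interest=$276.68
After 10 (deposit($50)): balance=$3526.68 total_interest=$276.68

Answer: 3526.68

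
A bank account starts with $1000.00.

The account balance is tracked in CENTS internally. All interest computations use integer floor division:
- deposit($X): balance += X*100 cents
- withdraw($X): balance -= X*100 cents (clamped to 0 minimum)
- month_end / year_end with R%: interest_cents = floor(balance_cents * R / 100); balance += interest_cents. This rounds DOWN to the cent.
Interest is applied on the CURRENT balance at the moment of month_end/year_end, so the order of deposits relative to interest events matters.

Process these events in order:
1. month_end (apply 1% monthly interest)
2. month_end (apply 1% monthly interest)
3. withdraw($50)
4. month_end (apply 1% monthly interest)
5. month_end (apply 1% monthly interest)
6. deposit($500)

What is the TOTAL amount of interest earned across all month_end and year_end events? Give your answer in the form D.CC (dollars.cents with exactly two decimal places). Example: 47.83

Answer: 39.59

Derivation:
After 1 (month_end (apply 1% monthly interest)): balance=$1010.00 total_interest=$10.00
After 2 (month_end (apply 1% monthly interest)): balance=$1020.10 total_interest=$20.10
After 3 (withdraw($50)): balance=$970.10 total_interest=$20.10
After 4 (month_end (apply 1% monthly interest)): balance=$979.80 total_interest=$29.80
After 5 (month_end (apply 1% monthly interest)): balance=$989.59 total_interest=$39.59
After 6 (deposit($500)): balance=$1489.59 total_interest=$39.59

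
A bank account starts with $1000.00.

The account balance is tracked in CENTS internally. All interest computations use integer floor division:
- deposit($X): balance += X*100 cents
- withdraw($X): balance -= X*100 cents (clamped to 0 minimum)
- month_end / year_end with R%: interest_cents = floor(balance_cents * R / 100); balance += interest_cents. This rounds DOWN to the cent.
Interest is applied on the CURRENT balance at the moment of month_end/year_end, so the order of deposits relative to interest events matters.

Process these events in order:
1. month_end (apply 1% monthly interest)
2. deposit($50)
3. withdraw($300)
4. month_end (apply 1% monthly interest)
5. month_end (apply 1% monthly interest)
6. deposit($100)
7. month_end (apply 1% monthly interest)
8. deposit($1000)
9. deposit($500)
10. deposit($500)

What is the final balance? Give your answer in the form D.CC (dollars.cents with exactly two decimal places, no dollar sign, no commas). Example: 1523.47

Answer: 2884.02

Derivation:
After 1 (month_end (apply 1% monthly interest)): balance=$1010.00 total_interest=$10.00
After 2 (deposit($50)): balance=$1060.00 total_interest=$10.00
After 3 (withdraw($300)): balance=$760.00 total_interest=$10.00
After 4 (month_end (apply 1% monthly interest)): balance=$767.60 total_interest=$17.60
After 5 (month_end (apply 1% monthly interest)): balance=$775.27 total_interest=$25.27
After 6 (deposit($100)): balance=$875.27 total_interest=$25.27
After 7 (month_end (apply 1% monthly interest)): balance=$884.02 total_interest=$34.02
After 8 (deposit($1000)): balance=$1884.02 total_interest=$34.02
After 9 (deposit($500)): balance=$2384.02 total_interest=$34.02
After 10 (deposit($500)): balance=$2884.02 total_interest=$34.02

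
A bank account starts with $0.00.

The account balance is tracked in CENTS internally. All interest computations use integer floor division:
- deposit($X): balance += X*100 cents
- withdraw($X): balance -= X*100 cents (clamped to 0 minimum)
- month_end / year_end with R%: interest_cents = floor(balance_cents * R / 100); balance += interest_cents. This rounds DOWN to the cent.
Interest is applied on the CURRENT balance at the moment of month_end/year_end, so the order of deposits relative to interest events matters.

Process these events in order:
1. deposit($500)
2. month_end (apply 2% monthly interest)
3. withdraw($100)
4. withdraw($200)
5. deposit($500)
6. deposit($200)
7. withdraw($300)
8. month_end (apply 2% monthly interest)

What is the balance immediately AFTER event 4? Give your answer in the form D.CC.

After 1 (deposit($500)): balance=$500.00 total_interest=$0.00
After 2 (month_end (apply 2% monthly interest)): balance=$510.00 total_interest=$10.00
After 3 (withdraw($100)): balance=$410.00 total_interest=$10.00
After 4 (withdraw($200)): balance=$210.00 total_interest=$10.00

Answer: 210.00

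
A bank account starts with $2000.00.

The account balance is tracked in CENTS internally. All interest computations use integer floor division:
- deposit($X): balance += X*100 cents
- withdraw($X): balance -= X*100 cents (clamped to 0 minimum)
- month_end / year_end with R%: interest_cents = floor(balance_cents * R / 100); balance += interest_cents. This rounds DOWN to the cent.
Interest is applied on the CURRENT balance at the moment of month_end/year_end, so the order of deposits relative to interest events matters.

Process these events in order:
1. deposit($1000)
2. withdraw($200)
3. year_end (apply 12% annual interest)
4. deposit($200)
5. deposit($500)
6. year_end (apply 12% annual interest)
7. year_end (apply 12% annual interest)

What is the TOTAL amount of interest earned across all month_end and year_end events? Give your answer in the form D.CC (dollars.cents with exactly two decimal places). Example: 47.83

Answer: 1311.87

Derivation:
After 1 (deposit($1000)): balance=$3000.00 total_interest=$0.00
After 2 (withdraw($200)): balance=$2800.00 total_interest=$0.00
After 3 (year_end (apply 12% annual interest)): balance=$3136.00 total_interest=$336.00
After 4 (deposit($200)): balance=$3336.00 total_interest=$336.00
After 5 (deposit($500)): balance=$3836.00 total_interest=$336.00
After 6 (year_end (apply 12% annual interest)): balance=$4296.32 total_interest=$796.32
After 7 (year_end (apply 12% annual interest)): balance=$4811.87 total_interest=$1311.87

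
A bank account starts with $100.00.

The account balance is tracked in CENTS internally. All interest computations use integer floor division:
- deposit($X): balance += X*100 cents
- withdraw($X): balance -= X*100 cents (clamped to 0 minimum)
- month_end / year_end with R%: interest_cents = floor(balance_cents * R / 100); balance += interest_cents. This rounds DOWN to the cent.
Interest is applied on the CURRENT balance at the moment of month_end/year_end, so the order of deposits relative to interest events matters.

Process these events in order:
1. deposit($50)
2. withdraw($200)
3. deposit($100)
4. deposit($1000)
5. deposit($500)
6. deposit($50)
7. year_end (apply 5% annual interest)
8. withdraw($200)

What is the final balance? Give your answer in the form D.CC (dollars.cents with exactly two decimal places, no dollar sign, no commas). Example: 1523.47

Answer: 1532.50

Derivation:
After 1 (deposit($50)): balance=$150.00 total_interest=$0.00
After 2 (withdraw($200)): balance=$0.00 total_interest=$0.00
After 3 (deposit($100)): balance=$100.00 total_interest=$0.00
After 4 (deposit($1000)): balance=$1100.00 total_interest=$0.00
After 5 (deposit($500)): balance=$1600.00 total_interest=$0.00
After 6 (deposit($50)): balance=$1650.00 total_interest=$0.00
After 7 (year_end (apply 5% annual interest)): balance=$1732.50 total_interest=$82.50
After 8 (withdraw($200)): balance=$1532.50 total_interest=$82.50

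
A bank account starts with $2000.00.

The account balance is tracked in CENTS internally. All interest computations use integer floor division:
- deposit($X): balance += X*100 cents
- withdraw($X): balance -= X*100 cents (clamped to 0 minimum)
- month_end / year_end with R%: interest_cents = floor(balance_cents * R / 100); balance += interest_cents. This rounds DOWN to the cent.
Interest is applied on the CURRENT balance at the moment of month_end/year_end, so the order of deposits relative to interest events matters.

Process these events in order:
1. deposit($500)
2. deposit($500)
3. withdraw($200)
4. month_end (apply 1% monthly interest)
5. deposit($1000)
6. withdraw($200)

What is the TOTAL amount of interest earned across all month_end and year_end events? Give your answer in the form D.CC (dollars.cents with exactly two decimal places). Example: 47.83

After 1 (deposit($500)): balance=$2500.00 total_interest=$0.00
After 2 (deposit($500)): balance=$3000.00 total_interest=$0.00
After 3 (withdraw($200)): balance=$2800.00 total_interest=$0.00
After 4 (month_end (apply 1% monthly interest)): balance=$2828.00 total_interest=$28.00
After 5 (deposit($1000)): balance=$3828.00 total_interest=$28.00
After 6 (withdraw($200)): balance=$3628.00 total_interest=$28.00

Answer: 28.00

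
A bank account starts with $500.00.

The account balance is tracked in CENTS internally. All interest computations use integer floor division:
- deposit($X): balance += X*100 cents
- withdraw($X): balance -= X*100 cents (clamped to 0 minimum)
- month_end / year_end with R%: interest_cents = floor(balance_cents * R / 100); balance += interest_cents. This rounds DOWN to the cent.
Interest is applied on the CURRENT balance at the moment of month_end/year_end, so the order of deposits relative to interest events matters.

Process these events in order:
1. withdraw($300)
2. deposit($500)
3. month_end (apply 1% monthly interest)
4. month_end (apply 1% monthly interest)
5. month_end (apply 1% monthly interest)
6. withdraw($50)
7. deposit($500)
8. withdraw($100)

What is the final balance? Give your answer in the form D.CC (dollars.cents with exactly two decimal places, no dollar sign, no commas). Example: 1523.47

Answer: 1071.21

Derivation:
After 1 (withdraw($300)): balance=$200.00 total_interest=$0.00
After 2 (deposit($500)): balance=$700.00 total_interest=$0.00
After 3 (month_end (apply 1% monthly interest)): balance=$707.00 total_interest=$7.00
After 4 (month_end (apply 1% monthly interest)): balance=$714.07 total_interest=$14.07
After 5 (month_end (apply 1% monthly interest)): balance=$721.21 total_interest=$21.21
After 6 (withdraw($50)): balance=$671.21 total_interest=$21.21
After 7 (deposit($500)): balance=$1171.21 total_interest=$21.21
After 8 (withdraw($100)): balance=$1071.21 total_interest=$21.21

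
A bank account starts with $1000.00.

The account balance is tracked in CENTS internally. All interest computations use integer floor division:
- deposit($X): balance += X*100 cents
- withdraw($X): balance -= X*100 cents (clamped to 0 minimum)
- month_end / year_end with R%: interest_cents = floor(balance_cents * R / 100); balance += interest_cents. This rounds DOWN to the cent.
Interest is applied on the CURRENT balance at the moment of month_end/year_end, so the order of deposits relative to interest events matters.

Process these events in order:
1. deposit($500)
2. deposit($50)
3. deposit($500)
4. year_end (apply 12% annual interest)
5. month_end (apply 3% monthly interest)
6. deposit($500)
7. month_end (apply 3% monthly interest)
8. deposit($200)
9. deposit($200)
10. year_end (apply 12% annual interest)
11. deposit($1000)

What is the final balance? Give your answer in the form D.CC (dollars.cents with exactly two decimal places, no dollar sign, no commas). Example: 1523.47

After 1 (deposit($500)): balance=$1500.00 total_interest=$0.00
After 2 (deposit($50)): balance=$1550.00 total_interest=$0.00
After 3 (deposit($500)): balance=$2050.00 total_interest=$0.00
After 4 (year_end (apply 12% annual interest)): balance=$2296.00 total_interest=$246.00
After 5 (month_end (apply 3% monthly interest)): balance=$2364.88 total_interest=$314.88
After 6 (deposit($500)): balance=$2864.88 total_interest=$314.88
After 7 (month_end (apply 3% monthly interest)): balance=$2950.82 total_interest=$400.82
After 8 (deposit($200)): balance=$3150.82 total_interest=$400.82
After 9 (deposit($200)): balance=$3350.82 total_interest=$400.82
After 10 (year_end (apply 12% annual interest)): balance=$3752.91 total_interest=$802.91
After 11 (deposit($1000)): balance=$4752.91 total_interest=$802.91

Answer: 4752.91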